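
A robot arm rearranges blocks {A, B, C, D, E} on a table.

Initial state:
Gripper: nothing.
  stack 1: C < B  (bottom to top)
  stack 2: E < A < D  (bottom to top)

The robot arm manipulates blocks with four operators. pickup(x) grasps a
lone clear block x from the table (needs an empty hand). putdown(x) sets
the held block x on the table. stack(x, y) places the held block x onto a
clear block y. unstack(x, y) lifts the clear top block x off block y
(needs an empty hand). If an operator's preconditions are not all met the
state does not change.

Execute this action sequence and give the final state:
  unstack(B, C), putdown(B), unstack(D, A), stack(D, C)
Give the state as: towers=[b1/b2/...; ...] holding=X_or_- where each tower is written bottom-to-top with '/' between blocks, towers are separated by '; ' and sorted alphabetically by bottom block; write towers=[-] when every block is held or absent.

towers=[B; C/D; E/A] holding=-

step 1 (unstack(B, C)): towers=[C; E/A/D] holding=B
step 2 (putdown(B)): towers=[B; C; E/A/D] holding=-
step 3 (unstack(D, A)): towers=[B; C; E/A] holding=D
step 4 (stack(D, C)): towers=[B; C/D; E/A] holding=-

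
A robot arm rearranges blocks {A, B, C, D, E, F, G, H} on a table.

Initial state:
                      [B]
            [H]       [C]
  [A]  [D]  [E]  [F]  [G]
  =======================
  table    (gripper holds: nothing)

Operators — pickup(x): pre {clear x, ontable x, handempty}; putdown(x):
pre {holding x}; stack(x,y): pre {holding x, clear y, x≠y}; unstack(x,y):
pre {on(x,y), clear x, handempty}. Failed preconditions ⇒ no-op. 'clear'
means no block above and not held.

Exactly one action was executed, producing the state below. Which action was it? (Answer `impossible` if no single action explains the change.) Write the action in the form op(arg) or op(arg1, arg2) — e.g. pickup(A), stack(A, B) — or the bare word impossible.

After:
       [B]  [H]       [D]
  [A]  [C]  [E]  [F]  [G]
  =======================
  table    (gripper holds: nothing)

impossible

target: towers=[A; C/B; E/H; F; G/D] holding=-
         pickup(A) → towers=[D; E/H; F; G/C/B] holding=A
     unstack(H, E) → towers=[A; D; E; F; G/C/B] holding=H
     unstack(B, C) → towers=[A; D; E/H; F; G/C] holding=B
         pickup(F) → towers=[A; D; E/H; G/C/B] holding=F
         pickup(D) → towers=[A; E/H; F; G/C/B] holding=D
none of the 5 applicable actions match → impossible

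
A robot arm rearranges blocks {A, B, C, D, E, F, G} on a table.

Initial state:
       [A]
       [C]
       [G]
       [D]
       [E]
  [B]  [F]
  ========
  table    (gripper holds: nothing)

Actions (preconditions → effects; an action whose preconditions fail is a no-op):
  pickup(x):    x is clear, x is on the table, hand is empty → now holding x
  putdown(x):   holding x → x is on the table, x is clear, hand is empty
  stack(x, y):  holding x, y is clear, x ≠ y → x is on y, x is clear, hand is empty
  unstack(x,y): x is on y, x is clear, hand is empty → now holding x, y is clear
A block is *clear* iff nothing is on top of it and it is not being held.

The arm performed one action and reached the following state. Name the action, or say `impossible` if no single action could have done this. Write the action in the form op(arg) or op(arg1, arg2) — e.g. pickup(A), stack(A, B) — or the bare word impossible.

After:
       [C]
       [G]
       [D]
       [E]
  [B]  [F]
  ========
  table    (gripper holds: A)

target: towers=[B; F/E/D/G/C] holding=A
         pickup(B) → towers=[F/E/D/G/C/A] holding=B
     unstack(A, C) → towers=[B; F/E/D/G/C] holding=A  ← match

unstack(A, C)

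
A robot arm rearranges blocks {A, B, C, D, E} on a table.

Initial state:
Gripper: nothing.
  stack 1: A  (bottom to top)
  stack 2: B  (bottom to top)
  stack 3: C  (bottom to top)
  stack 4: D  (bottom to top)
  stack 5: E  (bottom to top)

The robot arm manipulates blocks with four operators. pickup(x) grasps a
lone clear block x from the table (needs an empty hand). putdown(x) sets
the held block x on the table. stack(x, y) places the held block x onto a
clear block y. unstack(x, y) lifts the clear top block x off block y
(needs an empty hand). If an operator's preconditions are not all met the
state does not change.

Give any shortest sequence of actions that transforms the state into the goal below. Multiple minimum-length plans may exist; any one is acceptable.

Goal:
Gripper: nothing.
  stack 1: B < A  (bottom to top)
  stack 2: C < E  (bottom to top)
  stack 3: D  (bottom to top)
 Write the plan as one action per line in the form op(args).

pickup(A)
stack(A, B)
pickup(E)
stack(E, C)

step 1 (pickup(A)): towers=[B; C; D; E] holding=A
step 2 (stack(A, B)): towers=[B/A; C; D; E] holding=-
step 3 (pickup(E)): towers=[B/A; C; D] holding=E
step 4 (stack(E, C)): towers=[B/A; C/E; D] holding=-
goal check: towers=[B/A; C/E; D] holding=- — reached (length 4, optimal by BFS)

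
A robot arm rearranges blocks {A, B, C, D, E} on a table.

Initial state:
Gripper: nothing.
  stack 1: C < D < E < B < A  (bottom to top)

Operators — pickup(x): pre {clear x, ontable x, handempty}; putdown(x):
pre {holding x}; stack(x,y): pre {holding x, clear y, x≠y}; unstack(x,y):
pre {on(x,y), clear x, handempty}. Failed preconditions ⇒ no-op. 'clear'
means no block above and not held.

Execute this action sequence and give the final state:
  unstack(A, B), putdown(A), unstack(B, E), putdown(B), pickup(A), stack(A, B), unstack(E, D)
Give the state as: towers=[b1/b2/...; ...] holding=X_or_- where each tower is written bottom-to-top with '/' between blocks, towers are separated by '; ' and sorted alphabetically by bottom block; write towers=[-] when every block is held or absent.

towers=[B/A; C/D] holding=E

step 1 (unstack(A, B)): towers=[C/D/E/B] holding=A
step 2 (putdown(A)): towers=[A; C/D/E/B] holding=-
step 3 (unstack(B, E)): towers=[A; C/D/E] holding=B
step 4 (putdown(B)): towers=[A; B; C/D/E] holding=-
step 5 (pickup(A)): towers=[B; C/D/E] holding=A
step 6 (stack(A, B)): towers=[B/A; C/D/E] holding=-
step 7 (unstack(E, D)): towers=[B/A; C/D] holding=E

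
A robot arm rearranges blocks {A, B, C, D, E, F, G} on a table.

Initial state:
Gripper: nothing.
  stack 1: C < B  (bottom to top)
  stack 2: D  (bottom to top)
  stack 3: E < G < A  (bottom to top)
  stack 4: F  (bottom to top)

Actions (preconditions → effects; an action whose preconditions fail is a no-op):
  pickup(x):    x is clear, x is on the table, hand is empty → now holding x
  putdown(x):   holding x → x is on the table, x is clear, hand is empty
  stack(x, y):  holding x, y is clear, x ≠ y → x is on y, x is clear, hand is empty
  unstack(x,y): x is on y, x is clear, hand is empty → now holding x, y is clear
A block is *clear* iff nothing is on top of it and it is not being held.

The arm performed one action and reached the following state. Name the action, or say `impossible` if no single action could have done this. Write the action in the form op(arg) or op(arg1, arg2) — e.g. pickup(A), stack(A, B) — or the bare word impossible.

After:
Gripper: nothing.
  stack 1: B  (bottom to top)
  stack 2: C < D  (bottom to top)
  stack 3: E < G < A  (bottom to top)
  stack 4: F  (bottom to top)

target: towers=[B; C/D; E/G/A; F] holding=-
     unstack(B, C) → towers=[C; D; E/G/A; F] holding=B
         pickup(F) → towers=[C/B; D; E/G/A] holding=F
         pickup(D) → towers=[C/B; E/G/A; F] holding=D
     unstack(A, G) → towers=[C/B; D; E/G; F] holding=A
none of the 4 applicable actions match → impossible

impossible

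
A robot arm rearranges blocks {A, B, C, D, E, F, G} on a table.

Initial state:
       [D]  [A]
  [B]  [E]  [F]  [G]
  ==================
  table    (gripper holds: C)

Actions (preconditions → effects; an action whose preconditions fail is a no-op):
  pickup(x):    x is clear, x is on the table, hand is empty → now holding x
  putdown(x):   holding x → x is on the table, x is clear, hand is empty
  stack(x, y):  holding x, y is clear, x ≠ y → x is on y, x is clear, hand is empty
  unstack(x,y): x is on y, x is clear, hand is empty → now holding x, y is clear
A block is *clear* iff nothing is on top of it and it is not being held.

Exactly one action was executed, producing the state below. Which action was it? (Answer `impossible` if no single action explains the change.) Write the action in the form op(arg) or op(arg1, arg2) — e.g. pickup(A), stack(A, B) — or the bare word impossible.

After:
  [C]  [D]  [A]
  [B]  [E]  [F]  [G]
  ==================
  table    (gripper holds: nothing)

stack(C, B)

target: towers=[B/C; E/D; F/A; G] holding=-
        putdown(C) → towers=[B; C; E/D; F/A; G] holding=-
       stack(C, B) → towers=[B/C; E/D; F/A; G] holding=-  ← match
       stack(C, G) → towers=[B; E/D; F/A; G/C] holding=-
       stack(C, D) → towers=[B; E/D/C; F/A; G] holding=-
       stack(C, A) → towers=[B; E/D; F/A/C; G] holding=-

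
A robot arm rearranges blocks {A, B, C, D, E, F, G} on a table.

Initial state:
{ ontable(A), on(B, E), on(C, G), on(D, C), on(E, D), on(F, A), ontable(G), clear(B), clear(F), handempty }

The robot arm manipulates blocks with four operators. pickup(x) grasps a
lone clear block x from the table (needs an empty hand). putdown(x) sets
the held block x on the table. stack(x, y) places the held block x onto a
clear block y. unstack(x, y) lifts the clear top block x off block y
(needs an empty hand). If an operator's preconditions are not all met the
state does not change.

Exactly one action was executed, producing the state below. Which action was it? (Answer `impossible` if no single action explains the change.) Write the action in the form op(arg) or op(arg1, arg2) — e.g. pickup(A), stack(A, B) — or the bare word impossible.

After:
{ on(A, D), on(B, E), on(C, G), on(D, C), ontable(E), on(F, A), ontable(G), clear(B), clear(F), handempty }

impossible

target: towers=[E/B; G/C/D/A/F] holding=-
     unstack(B, E) → towers=[A/F; G/C/D/E] holding=B
     unstack(F, A) → towers=[A; G/C/D/E/B] holding=F
none of the 2 applicable actions match → impossible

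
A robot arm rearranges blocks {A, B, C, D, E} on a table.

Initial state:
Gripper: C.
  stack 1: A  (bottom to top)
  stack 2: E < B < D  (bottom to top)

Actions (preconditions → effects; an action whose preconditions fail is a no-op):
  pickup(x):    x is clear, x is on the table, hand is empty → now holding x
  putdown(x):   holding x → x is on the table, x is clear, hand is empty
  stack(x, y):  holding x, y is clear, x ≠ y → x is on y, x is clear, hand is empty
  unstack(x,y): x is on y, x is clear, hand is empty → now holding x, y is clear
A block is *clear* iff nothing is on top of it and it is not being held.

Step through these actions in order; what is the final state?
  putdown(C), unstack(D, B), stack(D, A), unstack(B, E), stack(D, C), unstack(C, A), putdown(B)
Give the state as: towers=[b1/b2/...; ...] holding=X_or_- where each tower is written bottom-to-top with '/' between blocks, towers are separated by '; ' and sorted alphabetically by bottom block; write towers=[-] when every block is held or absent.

step 1 (putdown(C)): towers=[A; C; E/B/D] holding=-
step 2 (unstack(D, B)): towers=[A; C; E/B] holding=D
step 3 (stack(D, A)): towers=[A/D; C; E/B] holding=-
step 4 (unstack(B, E)): towers=[A/D; C; E] holding=B
step 5 (stack(D, C)) [no-op]: towers=[A/D; C; E] holding=B
step 6 (unstack(C, A)) [no-op]: towers=[A/D; C; E] holding=B
step 7 (putdown(B)): towers=[A/D; B; C; E] holding=-

towers=[A/D; B; C; E] holding=-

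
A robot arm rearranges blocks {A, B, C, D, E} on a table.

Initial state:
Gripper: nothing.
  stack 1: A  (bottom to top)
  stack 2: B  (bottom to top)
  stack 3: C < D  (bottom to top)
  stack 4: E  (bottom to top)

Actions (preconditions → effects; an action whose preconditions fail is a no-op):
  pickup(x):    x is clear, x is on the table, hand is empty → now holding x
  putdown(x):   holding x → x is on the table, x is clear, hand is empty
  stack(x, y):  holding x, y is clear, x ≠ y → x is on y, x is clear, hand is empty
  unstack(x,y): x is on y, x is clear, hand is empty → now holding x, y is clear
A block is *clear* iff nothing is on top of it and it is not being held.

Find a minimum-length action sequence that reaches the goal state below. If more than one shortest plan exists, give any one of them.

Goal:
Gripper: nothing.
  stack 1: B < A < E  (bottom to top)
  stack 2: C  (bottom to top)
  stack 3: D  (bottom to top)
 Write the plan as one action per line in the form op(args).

step 1 (unstack(D, C)): towers=[A; B; C; E] holding=D
step 2 (putdown(D)): towers=[A; B; C; D; E] holding=-
step 3 (pickup(A)): towers=[B; C; D; E] holding=A
step 4 (stack(A, B)): towers=[B/A; C; D; E] holding=-
step 5 (pickup(E)): towers=[B/A; C; D] holding=E
step 6 (stack(E, A)): towers=[B/A/E; C; D] holding=-
goal check: towers=[B/A/E; C; D] holding=- — reached (length 6, optimal by BFS)

unstack(D, C)
putdown(D)
pickup(A)
stack(A, B)
pickup(E)
stack(E, A)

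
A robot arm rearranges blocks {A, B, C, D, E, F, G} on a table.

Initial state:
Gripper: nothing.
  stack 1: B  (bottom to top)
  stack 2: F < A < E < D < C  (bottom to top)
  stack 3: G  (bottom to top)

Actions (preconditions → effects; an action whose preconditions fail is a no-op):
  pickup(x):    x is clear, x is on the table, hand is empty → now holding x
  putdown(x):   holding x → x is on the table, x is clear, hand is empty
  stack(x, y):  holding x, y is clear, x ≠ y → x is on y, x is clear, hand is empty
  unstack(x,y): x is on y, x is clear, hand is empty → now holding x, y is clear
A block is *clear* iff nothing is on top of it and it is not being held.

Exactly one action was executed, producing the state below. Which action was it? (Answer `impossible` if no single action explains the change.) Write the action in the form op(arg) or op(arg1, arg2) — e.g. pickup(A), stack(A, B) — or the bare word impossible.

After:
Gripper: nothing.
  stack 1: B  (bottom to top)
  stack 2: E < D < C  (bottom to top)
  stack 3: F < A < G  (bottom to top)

target: towers=[B; E/D/C; F/A/G] holding=-
         pickup(B) → towers=[F/A/E/D/C; G] holding=B
         pickup(G) → towers=[B; F/A/E/D/C] holding=G
     unstack(C, D) → towers=[B; F/A/E/D; G] holding=C
none of the 3 applicable actions match → impossible

impossible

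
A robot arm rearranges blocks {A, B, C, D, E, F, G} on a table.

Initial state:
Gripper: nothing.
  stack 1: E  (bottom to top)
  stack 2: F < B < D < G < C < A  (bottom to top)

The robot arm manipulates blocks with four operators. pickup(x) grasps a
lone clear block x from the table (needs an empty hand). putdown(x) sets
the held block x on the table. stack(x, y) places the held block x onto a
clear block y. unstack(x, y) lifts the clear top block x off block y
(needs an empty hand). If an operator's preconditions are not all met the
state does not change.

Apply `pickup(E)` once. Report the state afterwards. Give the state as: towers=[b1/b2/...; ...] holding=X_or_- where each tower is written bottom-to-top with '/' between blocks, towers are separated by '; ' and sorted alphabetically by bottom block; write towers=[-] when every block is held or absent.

before: towers=[E; F/B/D/G/C/A] holding=-
pre[pickup(E)]: clear(E) ✓, ontable(E) ✓, handempty ✓
all met → apply pickup(E)
after:  towers=[F/B/D/G/C/A] holding=E

towers=[F/B/D/G/C/A] holding=E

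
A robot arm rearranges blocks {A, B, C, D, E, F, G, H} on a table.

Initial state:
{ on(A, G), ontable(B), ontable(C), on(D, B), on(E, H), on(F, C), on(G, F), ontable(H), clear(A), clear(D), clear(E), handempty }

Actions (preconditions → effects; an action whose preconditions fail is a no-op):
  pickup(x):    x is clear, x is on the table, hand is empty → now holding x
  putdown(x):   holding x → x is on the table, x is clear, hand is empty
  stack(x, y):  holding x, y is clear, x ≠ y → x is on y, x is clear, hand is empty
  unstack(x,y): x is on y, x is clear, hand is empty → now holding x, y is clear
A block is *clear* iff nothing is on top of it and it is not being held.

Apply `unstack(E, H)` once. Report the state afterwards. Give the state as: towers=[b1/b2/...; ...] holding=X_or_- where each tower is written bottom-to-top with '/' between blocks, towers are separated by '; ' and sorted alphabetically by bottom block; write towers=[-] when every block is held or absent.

before: towers=[B/D; C/F/G/A; H/E] holding=-
pre[unstack(E, H)]: on(E,H) ✓, clear(E) ✓, handempty ✓
all met → apply unstack(E, H)
after:  towers=[B/D; C/F/G/A; H] holding=E

towers=[B/D; C/F/G/A; H] holding=E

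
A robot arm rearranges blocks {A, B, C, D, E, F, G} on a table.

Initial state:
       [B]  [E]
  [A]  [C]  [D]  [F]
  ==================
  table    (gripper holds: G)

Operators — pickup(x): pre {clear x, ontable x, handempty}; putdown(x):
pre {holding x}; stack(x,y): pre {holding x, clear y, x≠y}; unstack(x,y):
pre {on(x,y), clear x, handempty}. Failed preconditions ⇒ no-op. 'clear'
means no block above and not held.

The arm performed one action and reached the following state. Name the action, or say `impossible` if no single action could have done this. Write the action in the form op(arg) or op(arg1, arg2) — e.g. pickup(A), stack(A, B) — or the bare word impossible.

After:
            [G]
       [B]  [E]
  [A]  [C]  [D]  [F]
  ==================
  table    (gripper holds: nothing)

stack(G, E)

target: towers=[A; C/B; D/E/G; F] holding=-
        putdown(G) → towers=[A; C/B; D/E; F; G] holding=-
       stack(G, B) → towers=[A; C/B/G; D/E; F] holding=-
       stack(G, F) → towers=[A; C/B; D/E; F/G] holding=-
       stack(G, A) → towers=[A/G; C/B; D/E; F] holding=-
       stack(G, E) → towers=[A; C/B; D/E/G; F] holding=-  ← match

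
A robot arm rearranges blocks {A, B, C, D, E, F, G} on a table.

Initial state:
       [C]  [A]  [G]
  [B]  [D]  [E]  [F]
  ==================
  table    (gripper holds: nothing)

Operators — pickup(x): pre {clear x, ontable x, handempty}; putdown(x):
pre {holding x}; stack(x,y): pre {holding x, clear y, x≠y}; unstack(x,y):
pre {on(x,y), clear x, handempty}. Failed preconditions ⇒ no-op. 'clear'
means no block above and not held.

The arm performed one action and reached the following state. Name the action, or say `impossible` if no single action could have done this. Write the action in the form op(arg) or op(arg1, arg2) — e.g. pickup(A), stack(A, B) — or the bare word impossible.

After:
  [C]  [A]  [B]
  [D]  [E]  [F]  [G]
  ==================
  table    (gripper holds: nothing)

impossible

target: towers=[D/C; E/A; F/B; G] holding=-
         pickup(B) → towers=[D/C; E/A; F/G] holding=B
     unstack(G, F) → towers=[B; D/C; E/A; F] holding=G
     unstack(A, E) → towers=[B; D/C; E; F/G] holding=A
     unstack(C, D) → towers=[B; D; E/A; F/G] holding=C
none of the 4 applicable actions match → impossible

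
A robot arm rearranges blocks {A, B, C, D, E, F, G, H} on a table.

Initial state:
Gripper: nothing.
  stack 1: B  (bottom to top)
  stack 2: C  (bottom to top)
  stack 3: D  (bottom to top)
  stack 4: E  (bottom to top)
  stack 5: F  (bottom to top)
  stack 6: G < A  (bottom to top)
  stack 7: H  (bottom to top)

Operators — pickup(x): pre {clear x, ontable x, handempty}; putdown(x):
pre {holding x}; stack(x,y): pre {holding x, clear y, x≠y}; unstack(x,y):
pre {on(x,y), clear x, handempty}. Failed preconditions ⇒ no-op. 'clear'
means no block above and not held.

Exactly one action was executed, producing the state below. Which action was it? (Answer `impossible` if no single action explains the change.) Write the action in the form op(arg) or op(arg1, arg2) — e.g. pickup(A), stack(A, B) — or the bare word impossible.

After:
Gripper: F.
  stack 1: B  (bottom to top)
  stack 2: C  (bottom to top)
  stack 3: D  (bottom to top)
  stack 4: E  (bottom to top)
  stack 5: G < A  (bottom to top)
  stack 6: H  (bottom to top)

pickup(F)

target: towers=[B; C; D; E; G/A; H] holding=F
     unstack(A, G) → towers=[B; C; D; E; F; G; H] holding=A
         pickup(E) → towers=[B; C; D; F; G/A; H] holding=E
         pickup(H) → towers=[B; C; D; E; F; G/A] holding=H
         pickup(B) → towers=[C; D; E; F; G/A; H] holding=B
         pickup(F) → towers=[B; C; D; E; G/A; H] holding=F  ← match
         pickup(D) → towers=[B; C; E; F; G/A; H] holding=D
         pickup(C) → towers=[B; D; E; F; G/A; H] holding=C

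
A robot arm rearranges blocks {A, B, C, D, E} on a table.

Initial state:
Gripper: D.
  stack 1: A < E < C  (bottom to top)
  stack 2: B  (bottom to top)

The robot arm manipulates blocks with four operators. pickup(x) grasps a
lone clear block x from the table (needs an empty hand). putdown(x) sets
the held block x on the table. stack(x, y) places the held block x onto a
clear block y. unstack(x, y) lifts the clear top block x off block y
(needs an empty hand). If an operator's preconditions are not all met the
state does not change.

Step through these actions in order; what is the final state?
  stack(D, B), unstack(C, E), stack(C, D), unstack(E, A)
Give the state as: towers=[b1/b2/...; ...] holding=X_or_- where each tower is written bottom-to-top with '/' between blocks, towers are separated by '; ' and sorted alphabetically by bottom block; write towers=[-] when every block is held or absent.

step 1 (stack(D, B)): towers=[A/E/C; B/D] holding=-
step 2 (unstack(C, E)): towers=[A/E; B/D] holding=C
step 3 (stack(C, D)): towers=[A/E; B/D/C] holding=-
step 4 (unstack(E, A)): towers=[A; B/D/C] holding=E

towers=[A; B/D/C] holding=E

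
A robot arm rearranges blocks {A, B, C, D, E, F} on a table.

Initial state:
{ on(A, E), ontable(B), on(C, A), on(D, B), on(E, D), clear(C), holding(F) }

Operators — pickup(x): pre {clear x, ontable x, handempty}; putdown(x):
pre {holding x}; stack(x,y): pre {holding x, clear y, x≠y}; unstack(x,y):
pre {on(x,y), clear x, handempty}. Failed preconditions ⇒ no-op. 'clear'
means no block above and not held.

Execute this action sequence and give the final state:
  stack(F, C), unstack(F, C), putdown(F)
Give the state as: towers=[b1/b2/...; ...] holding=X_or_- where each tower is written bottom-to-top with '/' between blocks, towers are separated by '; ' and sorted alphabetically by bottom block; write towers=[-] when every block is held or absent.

towers=[B/D/E/A/C; F] holding=-

step 1 (stack(F, C)): towers=[B/D/E/A/C/F] holding=-
step 2 (unstack(F, C)): towers=[B/D/E/A/C] holding=F
step 3 (putdown(F)): towers=[B/D/E/A/C; F] holding=-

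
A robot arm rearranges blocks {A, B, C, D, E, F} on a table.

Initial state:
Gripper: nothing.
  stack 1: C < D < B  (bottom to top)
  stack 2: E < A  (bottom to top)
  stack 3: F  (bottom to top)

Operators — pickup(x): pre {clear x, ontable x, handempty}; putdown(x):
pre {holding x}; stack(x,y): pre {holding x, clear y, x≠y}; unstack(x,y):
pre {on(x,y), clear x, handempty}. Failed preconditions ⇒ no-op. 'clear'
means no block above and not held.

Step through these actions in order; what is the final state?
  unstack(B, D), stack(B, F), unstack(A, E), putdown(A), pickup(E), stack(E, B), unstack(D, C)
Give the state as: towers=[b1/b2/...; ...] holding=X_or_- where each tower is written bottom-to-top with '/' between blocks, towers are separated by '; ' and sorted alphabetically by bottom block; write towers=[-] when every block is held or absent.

step 1 (unstack(B, D)): towers=[C/D; E/A; F] holding=B
step 2 (stack(B, F)): towers=[C/D; E/A; F/B] holding=-
step 3 (unstack(A, E)): towers=[C/D; E; F/B] holding=A
step 4 (putdown(A)): towers=[A; C/D; E; F/B] holding=-
step 5 (pickup(E)): towers=[A; C/D; F/B] holding=E
step 6 (stack(E, B)): towers=[A; C/D; F/B/E] holding=-
step 7 (unstack(D, C)): towers=[A; C; F/B/E] holding=D

towers=[A; C; F/B/E] holding=D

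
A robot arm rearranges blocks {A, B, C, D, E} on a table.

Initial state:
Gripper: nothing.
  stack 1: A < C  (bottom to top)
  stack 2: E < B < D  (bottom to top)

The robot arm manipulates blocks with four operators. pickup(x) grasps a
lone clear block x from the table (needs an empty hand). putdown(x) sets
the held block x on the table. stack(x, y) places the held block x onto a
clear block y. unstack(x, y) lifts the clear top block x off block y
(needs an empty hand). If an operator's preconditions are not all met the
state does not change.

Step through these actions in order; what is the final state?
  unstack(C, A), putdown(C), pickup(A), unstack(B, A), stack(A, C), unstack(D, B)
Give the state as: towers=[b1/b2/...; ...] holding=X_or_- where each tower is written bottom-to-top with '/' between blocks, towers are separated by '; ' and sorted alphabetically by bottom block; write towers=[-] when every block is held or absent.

towers=[C/A; E/B] holding=D

step 1 (unstack(C, A)): towers=[A; E/B/D] holding=C
step 2 (putdown(C)): towers=[A; C; E/B/D] holding=-
step 3 (pickup(A)): towers=[C; E/B/D] holding=A
step 4 (unstack(B, A)) [no-op]: towers=[C; E/B/D] holding=A
step 5 (stack(A, C)): towers=[C/A; E/B/D] holding=-
step 6 (unstack(D, B)): towers=[C/A; E/B] holding=D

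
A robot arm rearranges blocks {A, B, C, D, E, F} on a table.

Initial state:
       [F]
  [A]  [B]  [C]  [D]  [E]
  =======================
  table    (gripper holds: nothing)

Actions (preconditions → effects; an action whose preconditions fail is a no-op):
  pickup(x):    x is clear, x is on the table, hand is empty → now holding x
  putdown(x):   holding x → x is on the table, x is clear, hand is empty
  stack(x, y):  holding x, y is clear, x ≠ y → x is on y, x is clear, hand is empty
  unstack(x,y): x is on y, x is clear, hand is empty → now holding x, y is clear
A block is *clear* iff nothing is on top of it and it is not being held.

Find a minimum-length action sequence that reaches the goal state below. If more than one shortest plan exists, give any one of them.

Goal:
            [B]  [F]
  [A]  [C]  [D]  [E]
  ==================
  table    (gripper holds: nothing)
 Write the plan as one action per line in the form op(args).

step 1 (unstack(F, B)): towers=[A; B; C; D; E] holding=F
step 2 (stack(F, E)): towers=[A; B; C; D; E/F] holding=-
step 3 (pickup(B)): towers=[A; C; D; E/F] holding=B
step 4 (stack(B, D)): towers=[A; C; D/B; E/F] holding=-
goal check: towers=[A; C; D/B; E/F] holding=- — reached (length 4, optimal by BFS)

unstack(F, B)
stack(F, E)
pickup(B)
stack(B, D)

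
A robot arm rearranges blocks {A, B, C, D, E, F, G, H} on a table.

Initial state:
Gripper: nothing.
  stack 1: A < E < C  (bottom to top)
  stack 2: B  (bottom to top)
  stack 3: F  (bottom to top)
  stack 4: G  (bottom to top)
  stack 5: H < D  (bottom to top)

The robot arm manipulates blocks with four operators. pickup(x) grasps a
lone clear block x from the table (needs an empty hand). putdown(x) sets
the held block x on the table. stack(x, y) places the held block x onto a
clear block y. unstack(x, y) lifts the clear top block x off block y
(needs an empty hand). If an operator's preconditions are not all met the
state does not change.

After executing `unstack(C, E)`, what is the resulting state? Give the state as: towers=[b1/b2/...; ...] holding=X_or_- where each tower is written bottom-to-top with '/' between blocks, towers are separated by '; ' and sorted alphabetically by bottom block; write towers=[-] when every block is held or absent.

towers=[A/E; B; F; G; H/D] holding=C

before: towers=[A/E/C; B; F; G; H/D] holding=-
pre[unstack(C, E)]: on(C,E) yes, clear(C) yes, handempty yes
all met → apply unstack(C, E)
after:  towers=[A/E; B; F; G; H/D] holding=C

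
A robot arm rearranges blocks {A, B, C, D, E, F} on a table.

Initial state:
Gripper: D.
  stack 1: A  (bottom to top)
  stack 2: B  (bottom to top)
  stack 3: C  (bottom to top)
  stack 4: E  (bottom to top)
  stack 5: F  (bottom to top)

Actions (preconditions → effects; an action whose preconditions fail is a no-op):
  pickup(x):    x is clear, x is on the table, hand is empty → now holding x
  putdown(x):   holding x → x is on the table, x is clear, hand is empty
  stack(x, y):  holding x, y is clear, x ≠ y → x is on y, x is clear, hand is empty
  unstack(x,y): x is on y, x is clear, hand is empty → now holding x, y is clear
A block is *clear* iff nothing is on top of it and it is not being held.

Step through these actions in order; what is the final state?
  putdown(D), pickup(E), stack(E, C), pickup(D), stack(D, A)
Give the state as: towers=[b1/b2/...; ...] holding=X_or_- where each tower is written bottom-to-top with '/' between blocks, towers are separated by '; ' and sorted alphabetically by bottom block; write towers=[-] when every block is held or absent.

step 1 (putdown(D)): towers=[A; B; C; D; E; F] holding=-
step 2 (pickup(E)): towers=[A; B; C; D; F] holding=E
step 3 (stack(E, C)): towers=[A; B; C/E; D; F] holding=-
step 4 (pickup(D)): towers=[A; B; C/E; F] holding=D
step 5 (stack(D, A)): towers=[A/D; B; C/E; F] holding=-

towers=[A/D; B; C/E; F] holding=-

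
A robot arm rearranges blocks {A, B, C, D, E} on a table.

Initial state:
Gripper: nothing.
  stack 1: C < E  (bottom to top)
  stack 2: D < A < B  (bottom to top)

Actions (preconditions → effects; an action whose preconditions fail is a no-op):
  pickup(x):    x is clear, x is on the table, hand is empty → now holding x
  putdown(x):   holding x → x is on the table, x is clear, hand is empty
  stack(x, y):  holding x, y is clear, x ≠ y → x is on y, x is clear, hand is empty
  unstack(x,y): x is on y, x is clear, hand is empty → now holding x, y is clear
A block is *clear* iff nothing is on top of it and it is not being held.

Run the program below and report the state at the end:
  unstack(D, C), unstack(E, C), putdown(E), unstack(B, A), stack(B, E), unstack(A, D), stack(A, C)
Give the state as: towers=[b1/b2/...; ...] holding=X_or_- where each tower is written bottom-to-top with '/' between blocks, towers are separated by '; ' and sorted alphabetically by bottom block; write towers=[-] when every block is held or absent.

towers=[C/A; D; E/B] holding=-

step 1 (unstack(D, C)) [no-op]: towers=[C/E; D/A/B] holding=-
step 2 (unstack(E, C)): towers=[C; D/A/B] holding=E
step 3 (putdown(E)): towers=[C; D/A/B; E] holding=-
step 4 (unstack(B, A)): towers=[C; D/A; E] holding=B
step 5 (stack(B, E)): towers=[C; D/A; E/B] holding=-
step 6 (unstack(A, D)): towers=[C; D; E/B] holding=A
step 7 (stack(A, C)): towers=[C/A; D; E/B] holding=-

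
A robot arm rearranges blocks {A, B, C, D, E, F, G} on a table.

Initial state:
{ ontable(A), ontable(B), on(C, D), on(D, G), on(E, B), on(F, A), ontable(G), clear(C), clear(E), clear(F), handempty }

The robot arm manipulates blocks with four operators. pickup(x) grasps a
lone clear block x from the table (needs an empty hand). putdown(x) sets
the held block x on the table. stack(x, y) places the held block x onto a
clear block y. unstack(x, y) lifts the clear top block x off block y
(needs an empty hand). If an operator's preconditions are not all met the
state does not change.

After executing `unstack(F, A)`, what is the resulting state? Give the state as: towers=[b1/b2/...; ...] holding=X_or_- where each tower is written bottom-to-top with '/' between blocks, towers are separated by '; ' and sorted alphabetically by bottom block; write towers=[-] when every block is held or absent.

towers=[A; B/E; G/D/C] holding=F

before: towers=[A/F; B/E; G/D/C] holding=-
pre[unstack(F, A)]: on(F,A) ✓, clear(F) ✓, handempty ✓
all met → apply unstack(F, A)
after:  towers=[A; B/E; G/D/C] holding=F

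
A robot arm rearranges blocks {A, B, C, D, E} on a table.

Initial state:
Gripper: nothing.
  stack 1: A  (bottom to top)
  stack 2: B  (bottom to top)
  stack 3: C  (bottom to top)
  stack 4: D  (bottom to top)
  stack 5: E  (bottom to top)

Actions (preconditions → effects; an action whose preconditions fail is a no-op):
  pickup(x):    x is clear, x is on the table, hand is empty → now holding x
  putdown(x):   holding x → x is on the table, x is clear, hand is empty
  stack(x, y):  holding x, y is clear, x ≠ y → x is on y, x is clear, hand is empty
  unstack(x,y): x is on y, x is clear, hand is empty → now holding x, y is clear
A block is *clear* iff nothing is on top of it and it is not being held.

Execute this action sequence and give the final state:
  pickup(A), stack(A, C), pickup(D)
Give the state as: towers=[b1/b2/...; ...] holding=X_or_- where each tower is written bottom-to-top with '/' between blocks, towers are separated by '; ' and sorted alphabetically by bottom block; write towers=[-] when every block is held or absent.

step 1 (pickup(A)): towers=[B; C; D; E] holding=A
step 2 (stack(A, C)): towers=[B; C/A; D; E] holding=-
step 3 (pickup(D)): towers=[B; C/A; E] holding=D

towers=[B; C/A; E] holding=D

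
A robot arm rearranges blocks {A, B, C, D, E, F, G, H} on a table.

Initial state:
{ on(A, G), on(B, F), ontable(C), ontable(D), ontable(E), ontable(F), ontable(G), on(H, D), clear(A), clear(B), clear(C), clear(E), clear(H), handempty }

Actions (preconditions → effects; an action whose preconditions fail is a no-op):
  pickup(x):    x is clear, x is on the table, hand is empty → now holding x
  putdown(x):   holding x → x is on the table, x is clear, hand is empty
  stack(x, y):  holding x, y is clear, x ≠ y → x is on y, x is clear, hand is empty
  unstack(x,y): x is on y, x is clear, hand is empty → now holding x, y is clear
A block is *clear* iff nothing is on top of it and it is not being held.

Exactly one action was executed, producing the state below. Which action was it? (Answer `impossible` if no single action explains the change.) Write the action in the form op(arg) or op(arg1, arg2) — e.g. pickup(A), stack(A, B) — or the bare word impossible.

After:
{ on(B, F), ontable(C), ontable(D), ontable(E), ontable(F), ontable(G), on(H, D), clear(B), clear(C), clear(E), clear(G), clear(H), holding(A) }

unstack(A, G)

target: towers=[C; D/H; E; F/B; G] holding=A
     unstack(A, G) → towers=[C; D/H; E; F/B; G] holding=A  ← match
         pickup(E) → towers=[C; D/H; F/B; G/A] holding=E
     unstack(H, D) → towers=[C; D; E; F/B; G/A] holding=H
     unstack(B, F) → towers=[C; D/H; E; F; G/A] holding=B
         pickup(C) → towers=[D/H; E; F/B; G/A] holding=C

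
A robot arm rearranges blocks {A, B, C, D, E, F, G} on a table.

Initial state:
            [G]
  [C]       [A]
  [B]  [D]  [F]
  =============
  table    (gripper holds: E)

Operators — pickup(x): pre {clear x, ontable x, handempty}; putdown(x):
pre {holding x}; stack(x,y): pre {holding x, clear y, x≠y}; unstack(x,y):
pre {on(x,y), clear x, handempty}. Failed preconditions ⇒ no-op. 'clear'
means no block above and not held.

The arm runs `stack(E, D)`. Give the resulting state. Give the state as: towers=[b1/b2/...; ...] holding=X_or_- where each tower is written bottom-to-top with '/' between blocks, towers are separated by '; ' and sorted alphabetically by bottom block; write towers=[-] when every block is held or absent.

before: towers=[B/C; D; F/A/G] holding=E
pre[stack(E, D)]: holding(E) ✓, clear(D) ✓, E≠D ✓
all met → apply stack(E, D)
after:  towers=[B/C; D/E; F/A/G] holding=-

towers=[B/C; D/E; F/A/G] holding=-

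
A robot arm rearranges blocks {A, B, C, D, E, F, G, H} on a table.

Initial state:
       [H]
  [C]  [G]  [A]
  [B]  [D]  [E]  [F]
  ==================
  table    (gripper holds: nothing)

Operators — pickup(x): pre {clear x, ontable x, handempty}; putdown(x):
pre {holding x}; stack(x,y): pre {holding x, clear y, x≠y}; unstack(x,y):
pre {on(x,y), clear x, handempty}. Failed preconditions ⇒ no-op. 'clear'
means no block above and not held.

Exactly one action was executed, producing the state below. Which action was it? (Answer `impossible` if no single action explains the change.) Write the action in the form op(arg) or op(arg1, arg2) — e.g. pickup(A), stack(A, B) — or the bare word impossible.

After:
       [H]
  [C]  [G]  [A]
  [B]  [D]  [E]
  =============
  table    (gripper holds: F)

pickup(F)

target: towers=[B/C; D/G/H; E/A] holding=F
     unstack(A, E) → towers=[B/C; D/G/H; E; F] holding=A
     unstack(H, G) → towers=[B/C; D/G; E/A; F] holding=H
         pickup(F) → towers=[B/C; D/G/H; E/A] holding=F  ← match
     unstack(C, B) → towers=[B; D/G/H; E/A; F] holding=C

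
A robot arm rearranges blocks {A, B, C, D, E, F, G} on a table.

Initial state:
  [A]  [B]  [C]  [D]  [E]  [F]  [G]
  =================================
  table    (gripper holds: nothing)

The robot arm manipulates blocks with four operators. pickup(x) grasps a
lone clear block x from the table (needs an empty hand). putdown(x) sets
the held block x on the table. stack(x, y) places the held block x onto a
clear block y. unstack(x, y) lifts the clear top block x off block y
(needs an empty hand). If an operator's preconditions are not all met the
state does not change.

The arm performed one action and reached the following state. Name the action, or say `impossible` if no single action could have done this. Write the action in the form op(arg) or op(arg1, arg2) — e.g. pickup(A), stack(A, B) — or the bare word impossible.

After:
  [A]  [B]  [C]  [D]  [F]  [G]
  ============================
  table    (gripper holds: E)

target: towers=[A; B; C; D; F; G] holding=E
         pickup(B) → towers=[A; C; D; E; F; G] holding=B
         pickup(F) → towers=[A; B; C; D; E; G] holding=F
         pickup(G) → towers=[A; B; C; D; E; F] holding=G
         pickup(D) → towers=[A; B; C; E; F; G] holding=D
         pickup(A) → towers=[B; C; D; E; F; G] holding=A
         pickup(E) → towers=[A; B; C; D; F; G] holding=E  ← match
         pickup(C) → towers=[A; B; D; E; F; G] holding=C

pickup(E)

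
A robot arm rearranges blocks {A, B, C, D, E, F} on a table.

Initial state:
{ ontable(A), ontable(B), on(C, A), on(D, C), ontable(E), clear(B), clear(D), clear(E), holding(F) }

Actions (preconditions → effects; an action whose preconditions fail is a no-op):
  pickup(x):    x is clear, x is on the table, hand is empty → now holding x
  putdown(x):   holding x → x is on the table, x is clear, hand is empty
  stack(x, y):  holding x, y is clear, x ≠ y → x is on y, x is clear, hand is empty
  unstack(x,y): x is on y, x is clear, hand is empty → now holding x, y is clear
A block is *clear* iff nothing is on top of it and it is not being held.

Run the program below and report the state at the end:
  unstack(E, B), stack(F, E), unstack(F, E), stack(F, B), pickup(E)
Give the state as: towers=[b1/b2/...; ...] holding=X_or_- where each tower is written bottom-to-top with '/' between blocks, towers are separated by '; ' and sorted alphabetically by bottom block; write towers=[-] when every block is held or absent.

step 1 (unstack(E, B)) [no-op]: towers=[A/C/D; B; E] holding=F
step 2 (stack(F, E)): towers=[A/C/D; B; E/F] holding=-
step 3 (unstack(F, E)): towers=[A/C/D; B; E] holding=F
step 4 (stack(F, B)): towers=[A/C/D; B/F; E] holding=-
step 5 (pickup(E)): towers=[A/C/D; B/F] holding=E

towers=[A/C/D; B/F] holding=E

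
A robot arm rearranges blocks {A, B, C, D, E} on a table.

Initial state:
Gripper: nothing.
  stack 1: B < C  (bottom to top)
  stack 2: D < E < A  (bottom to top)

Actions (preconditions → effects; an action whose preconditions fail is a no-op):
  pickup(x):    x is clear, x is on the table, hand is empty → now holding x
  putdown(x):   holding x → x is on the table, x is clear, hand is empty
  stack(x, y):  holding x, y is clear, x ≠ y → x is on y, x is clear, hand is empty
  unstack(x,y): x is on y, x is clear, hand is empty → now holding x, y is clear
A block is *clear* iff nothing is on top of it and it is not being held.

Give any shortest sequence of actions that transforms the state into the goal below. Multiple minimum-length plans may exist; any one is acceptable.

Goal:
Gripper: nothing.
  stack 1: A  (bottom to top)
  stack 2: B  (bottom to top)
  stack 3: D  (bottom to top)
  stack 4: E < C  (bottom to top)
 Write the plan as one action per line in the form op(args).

unstack(A, E)
putdown(A)
unstack(E, D)
putdown(E)
unstack(C, B)
stack(C, E)

step 1 (unstack(A, E)): towers=[B/C; D/E] holding=A
step 2 (putdown(A)): towers=[A; B/C; D/E] holding=-
step 3 (unstack(E, D)): towers=[A; B/C; D] holding=E
step 4 (putdown(E)): towers=[A; B/C; D; E] holding=-
step 5 (unstack(C, B)): towers=[A; B; D; E] holding=C
step 6 (stack(C, E)): towers=[A; B; D; E/C] holding=-
goal check: towers=[A; B; D; E/C] holding=- — reached (length 6, optimal by BFS)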